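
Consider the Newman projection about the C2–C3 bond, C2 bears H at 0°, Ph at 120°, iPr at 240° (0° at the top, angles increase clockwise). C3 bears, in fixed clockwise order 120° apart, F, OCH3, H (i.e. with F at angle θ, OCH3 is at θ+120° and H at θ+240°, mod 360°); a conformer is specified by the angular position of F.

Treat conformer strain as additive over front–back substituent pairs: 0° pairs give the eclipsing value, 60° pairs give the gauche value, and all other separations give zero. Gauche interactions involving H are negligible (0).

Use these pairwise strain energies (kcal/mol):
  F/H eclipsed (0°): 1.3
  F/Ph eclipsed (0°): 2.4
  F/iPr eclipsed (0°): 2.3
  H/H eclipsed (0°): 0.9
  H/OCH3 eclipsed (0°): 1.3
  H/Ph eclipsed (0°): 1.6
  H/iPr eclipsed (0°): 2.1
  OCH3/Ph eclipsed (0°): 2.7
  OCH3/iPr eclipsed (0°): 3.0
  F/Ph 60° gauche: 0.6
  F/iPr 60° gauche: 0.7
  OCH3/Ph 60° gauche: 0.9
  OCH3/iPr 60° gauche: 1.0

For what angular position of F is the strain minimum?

F at 0° (eclipsed): H–F eclipsed, Ph–OCH3 eclipsed, iPr–H eclipsed; 1.3 + 2.7 + 2.1 = 6.1 kcal/mol.
F at 60° (staggered): Ph–F gauche, Ph–OCH3 gauche, iPr–OCH3 gauche; 0.6 + 0.9 + 1.0 = 2.5 kcal/mol.
F at 120° (eclipsed): H–H eclipsed, Ph–F eclipsed, iPr–OCH3 eclipsed; 0.9 + 2.4 + 3.0 = 6.3 kcal/mol.
F at 180° (staggered): Ph–F gauche, iPr–F gauche, iPr–OCH3 gauche; 0.6 + 0.7 + 1.0 = 2.3 kcal/mol.
F at 240° (eclipsed): H–OCH3 eclipsed, Ph–H eclipsed, iPr–F eclipsed; 1.3 + 1.6 + 2.3 = 5.2 kcal/mol.
F at 300° (staggered): Ph–OCH3 gauche, iPr–F gauche; 0.9 + 0.7 = 1.6 kcal/mol.
The minimum (1.6 kcal/mol) occurs with F at 300°.

300°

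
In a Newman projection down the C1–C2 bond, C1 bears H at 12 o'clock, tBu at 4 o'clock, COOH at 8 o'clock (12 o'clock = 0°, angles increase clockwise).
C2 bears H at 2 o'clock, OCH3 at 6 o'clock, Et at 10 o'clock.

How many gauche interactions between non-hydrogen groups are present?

3

Non-H gauche pairs: tBu(120°)/OCH3(180°); COOH(240°)/OCH3(180°); COOH(240°)/Et(300°) — 3 interactions.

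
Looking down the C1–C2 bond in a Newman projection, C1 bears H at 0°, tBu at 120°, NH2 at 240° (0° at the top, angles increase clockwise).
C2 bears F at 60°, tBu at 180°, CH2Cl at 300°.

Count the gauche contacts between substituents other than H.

4

Non-H gauche pairs: tBu(120°)/F(60°); tBu(120°)/tBu(180°); NH2(240°)/tBu(180°); NH2(240°)/CH2Cl(300°) — 4 interactions.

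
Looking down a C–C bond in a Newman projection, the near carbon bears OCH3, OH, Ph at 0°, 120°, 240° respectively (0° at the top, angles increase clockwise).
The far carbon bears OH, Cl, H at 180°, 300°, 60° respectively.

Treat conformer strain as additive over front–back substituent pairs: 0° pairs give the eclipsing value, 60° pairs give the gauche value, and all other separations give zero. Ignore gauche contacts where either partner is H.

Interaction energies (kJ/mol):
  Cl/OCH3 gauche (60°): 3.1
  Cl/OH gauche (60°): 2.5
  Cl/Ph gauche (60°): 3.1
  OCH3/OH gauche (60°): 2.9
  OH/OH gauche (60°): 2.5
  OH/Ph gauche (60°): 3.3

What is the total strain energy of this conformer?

12.0 kJ/mol

This conformer (staggered): OCH3(0°)/Cl(300°) gauche 3.1; OH(120°)/OH(180°) gauche 2.5; Ph(240°)/OH(180°) gauche 3.3; Ph(240°)/Cl(300°) gauche 3.1 → 12.0 kJ/mol.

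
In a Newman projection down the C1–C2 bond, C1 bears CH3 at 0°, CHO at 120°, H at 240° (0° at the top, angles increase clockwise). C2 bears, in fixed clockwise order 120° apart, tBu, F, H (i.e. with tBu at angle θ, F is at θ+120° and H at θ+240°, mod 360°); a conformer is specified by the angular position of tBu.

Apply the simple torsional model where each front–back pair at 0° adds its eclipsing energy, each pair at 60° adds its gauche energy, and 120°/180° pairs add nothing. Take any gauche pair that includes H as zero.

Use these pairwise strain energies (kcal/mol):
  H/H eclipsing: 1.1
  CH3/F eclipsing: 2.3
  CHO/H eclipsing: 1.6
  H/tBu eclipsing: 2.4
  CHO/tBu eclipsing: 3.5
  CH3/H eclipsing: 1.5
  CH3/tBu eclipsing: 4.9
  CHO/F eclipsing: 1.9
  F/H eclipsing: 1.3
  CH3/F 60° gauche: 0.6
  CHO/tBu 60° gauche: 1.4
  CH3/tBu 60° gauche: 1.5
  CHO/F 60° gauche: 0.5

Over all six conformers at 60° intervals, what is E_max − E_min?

5.9 kcal/mol

tBu at 0° (eclipsed): CH3–tBu eclipsed, CHO–F eclipsed, H–H eclipsed; 4.9 + 1.9 + 1.1 = 7.9 kcal/mol.
tBu at 60° (staggered): CH3–tBu gauche, CHO–tBu gauche, CHO–F gauche; 1.5 + 1.4 + 0.5 = 3.4 kcal/mol.
tBu at 120° (eclipsed): CH3–H eclipsed, CHO–tBu eclipsed, H–F eclipsed; 1.5 + 3.5 + 1.3 = 6.3 kcal/mol.
tBu at 180° (staggered): CH3–F gauche, CHO–tBu gauche; 0.6 + 1.4 = 2.0 kcal/mol.
tBu at 240° (eclipsed): CH3–F eclipsed, CHO–H eclipsed, H–tBu eclipsed; 2.3 + 1.6 + 2.4 = 6.3 kcal/mol.
tBu at 300° (staggered): CH3–tBu gauche, CH3–F gauche, CHO–F gauche; 1.5 + 0.6 + 0.5 = 2.6 kcal/mol.
Max at 0° (7.9 kcal/mol), min at 180° (2.0 kcal/mol); barrier = 5.9 kcal/mol.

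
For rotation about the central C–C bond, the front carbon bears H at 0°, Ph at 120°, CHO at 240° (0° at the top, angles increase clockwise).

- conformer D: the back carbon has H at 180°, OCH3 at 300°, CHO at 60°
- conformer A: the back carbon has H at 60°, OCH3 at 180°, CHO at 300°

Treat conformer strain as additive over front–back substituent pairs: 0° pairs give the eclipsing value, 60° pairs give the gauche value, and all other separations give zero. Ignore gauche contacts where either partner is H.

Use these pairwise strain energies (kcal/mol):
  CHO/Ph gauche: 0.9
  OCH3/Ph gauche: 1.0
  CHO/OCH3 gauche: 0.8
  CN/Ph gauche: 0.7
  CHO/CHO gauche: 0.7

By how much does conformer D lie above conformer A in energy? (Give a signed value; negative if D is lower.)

D (staggered): Ph(120°)/CHO(60°) gauche 0.9; CHO(240°)/OCH3(300°) gauche 0.8 → 1.7 kcal/mol.
A (staggered): Ph(120°)/OCH3(180°) gauche 1.0; CHO(240°)/OCH3(180°) gauche 0.8; CHO(240°)/CHO(300°) gauche 0.7 → 2.5 kcal/mol.
E(D) − E(A) = 1.7 − 2.5 = -0.8 kcal/mol.

-0.8 kcal/mol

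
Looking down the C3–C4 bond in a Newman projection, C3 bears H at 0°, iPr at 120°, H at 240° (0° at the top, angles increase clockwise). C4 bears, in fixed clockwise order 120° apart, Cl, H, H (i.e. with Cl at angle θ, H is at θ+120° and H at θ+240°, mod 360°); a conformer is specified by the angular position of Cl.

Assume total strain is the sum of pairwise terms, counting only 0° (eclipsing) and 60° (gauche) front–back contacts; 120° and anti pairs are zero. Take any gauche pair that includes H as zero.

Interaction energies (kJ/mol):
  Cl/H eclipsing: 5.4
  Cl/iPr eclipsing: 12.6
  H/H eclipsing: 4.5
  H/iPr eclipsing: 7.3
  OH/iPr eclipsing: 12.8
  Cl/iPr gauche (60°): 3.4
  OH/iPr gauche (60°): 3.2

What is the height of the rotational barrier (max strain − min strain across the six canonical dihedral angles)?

21.6 kJ/mol

Cl at 0° (eclipsed): H(0°)/Cl(0°) eclipsed 5.4; iPr(120°)/H(120°) eclipsed 7.3; H(240°)/H(240°) eclipsed 4.5 → 17.2 kJ/mol.
Cl at 60° (staggered): iPr(120°)/Cl(60°) gauche 3.4 → 3.4 kJ/mol.
Cl at 120° (eclipsed): H(0°)/H(0°) eclipsed 4.5; iPr(120°)/Cl(120°) eclipsed 12.6; H(240°)/H(240°) eclipsed 4.5 → 21.6 kJ/mol.
Cl at 180° (staggered): iPr(120°)/Cl(180°) gauche 3.4 → 3.4 kJ/mol.
Cl at 240° (eclipsed): H(0°)/H(0°) eclipsed 4.5; iPr(120°)/H(120°) eclipsed 7.3; H(240°)/Cl(240°) eclipsed 5.4 → 17.2 kJ/mol.
Cl at 300° (staggered): no non-H gauche contacts → 0.0 kJ/mol.
Max at 120° (21.6 kJ/mol), min at 300° (0.0 kJ/mol); barrier = 21.6 kJ/mol.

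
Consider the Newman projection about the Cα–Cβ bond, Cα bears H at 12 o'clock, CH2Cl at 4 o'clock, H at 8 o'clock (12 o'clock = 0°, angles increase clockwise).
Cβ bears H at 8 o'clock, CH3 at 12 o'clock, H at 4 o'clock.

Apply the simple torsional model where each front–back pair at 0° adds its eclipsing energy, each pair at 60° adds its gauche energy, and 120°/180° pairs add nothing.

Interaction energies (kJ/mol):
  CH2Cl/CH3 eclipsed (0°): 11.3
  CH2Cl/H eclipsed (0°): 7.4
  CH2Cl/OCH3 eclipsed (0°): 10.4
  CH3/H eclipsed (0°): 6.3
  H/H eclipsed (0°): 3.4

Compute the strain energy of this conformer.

17.1 kJ/mol

This conformer (eclipsed): H–CH3 eclipsed, CH2Cl–H eclipsed, H–H eclipsed; 6.3 + 7.4 + 3.4 = 17.1 kJ/mol.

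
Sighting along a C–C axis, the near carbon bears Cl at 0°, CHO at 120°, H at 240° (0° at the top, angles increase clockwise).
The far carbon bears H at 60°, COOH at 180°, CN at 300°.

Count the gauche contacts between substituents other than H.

2

Non-H gauche pairs: Cl(0°)/CN(300°); CHO(120°)/COOH(180°) — 2 interactions.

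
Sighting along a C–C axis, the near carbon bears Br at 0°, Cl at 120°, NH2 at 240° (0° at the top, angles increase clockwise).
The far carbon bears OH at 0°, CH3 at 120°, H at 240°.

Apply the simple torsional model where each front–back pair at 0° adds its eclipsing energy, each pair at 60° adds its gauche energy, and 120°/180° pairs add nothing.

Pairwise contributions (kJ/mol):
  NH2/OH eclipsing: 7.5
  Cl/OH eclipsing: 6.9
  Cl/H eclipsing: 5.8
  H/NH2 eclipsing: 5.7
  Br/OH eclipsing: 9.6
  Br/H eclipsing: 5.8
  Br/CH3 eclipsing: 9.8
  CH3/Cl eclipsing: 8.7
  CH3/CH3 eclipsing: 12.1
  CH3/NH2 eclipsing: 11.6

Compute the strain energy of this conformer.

This conformer (eclipsed): Br(0°)/OH(0°) eclipsed 9.6; Cl(120°)/CH3(120°) eclipsed 8.7; NH2(240°)/H(240°) eclipsed 5.7 → 24.0 kJ/mol.

24.0 kJ/mol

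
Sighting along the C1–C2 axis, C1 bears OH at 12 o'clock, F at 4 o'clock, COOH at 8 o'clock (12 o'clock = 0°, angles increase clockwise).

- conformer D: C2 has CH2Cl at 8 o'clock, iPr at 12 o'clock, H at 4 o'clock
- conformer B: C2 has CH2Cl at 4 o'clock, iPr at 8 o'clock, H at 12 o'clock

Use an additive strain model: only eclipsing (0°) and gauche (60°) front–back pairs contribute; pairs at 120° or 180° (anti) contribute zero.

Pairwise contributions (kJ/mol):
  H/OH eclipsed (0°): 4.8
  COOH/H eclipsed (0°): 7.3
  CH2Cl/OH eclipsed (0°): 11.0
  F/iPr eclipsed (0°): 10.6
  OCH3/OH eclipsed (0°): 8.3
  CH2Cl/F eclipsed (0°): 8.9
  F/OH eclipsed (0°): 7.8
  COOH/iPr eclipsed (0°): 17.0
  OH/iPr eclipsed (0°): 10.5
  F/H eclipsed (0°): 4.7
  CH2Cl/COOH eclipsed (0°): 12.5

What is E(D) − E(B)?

-3.0 kJ/mol

D (eclipsed): OH(0°)/iPr(0°) eclipsed 10.5; F(120°)/H(120°) eclipsed 4.7; COOH(240°)/CH2Cl(240°) eclipsed 12.5 → 27.7 kJ/mol.
B (eclipsed): OH(0°)/H(0°) eclipsed 4.8; F(120°)/CH2Cl(120°) eclipsed 8.9; COOH(240°)/iPr(240°) eclipsed 17.0 → 30.7 kJ/mol.
E(D) − E(B) = 27.7 − 30.7 = -3.0 kJ/mol.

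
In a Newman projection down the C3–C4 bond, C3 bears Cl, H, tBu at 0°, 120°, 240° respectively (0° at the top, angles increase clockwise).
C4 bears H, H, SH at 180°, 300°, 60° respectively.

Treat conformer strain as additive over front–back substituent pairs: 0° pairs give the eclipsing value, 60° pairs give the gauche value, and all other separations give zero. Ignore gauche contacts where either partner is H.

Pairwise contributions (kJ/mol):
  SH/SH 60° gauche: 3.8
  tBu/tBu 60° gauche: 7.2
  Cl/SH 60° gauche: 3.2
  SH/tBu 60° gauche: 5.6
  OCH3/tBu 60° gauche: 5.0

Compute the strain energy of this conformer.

3.2 kJ/mol

This conformer (staggered): Cl–SH gauche; 3.2 = 3.2 kJ/mol.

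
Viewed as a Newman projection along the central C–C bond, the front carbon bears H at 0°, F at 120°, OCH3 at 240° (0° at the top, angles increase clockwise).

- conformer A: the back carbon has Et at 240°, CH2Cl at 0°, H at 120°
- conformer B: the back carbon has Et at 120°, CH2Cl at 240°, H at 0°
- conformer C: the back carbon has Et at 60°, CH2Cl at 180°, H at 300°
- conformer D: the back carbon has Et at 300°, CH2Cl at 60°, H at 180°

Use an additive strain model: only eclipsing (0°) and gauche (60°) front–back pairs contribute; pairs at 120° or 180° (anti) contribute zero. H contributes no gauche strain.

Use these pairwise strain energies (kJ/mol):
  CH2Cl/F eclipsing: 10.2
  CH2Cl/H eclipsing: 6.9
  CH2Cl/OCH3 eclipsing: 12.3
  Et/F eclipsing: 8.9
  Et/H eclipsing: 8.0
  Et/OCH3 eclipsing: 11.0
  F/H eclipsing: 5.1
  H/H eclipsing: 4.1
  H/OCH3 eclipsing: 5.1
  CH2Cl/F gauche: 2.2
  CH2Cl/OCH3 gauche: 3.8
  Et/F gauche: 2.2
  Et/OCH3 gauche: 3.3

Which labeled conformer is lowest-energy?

A (eclipsed): H–CH2Cl eclipsed, F–H eclipsed, OCH3–Et eclipsed; 6.9 + 5.1 + 11.0 = 23.0 kJ/mol.
B (eclipsed): H–H eclipsed, F–Et eclipsed, OCH3–CH2Cl eclipsed; 4.1 + 8.9 + 12.3 = 25.3 kJ/mol.
C (staggered): F–Et gauche, F–CH2Cl gauche, OCH3–CH2Cl gauche; 2.2 + 2.2 + 3.8 = 8.2 kJ/mol.
D (staggered): F–CH2Cl gauche, OCH3–Et gauche; 2.2 + 3.3 = 5.5 kJ/mol.
D has the lowest total (5.5 kJ/mol).

D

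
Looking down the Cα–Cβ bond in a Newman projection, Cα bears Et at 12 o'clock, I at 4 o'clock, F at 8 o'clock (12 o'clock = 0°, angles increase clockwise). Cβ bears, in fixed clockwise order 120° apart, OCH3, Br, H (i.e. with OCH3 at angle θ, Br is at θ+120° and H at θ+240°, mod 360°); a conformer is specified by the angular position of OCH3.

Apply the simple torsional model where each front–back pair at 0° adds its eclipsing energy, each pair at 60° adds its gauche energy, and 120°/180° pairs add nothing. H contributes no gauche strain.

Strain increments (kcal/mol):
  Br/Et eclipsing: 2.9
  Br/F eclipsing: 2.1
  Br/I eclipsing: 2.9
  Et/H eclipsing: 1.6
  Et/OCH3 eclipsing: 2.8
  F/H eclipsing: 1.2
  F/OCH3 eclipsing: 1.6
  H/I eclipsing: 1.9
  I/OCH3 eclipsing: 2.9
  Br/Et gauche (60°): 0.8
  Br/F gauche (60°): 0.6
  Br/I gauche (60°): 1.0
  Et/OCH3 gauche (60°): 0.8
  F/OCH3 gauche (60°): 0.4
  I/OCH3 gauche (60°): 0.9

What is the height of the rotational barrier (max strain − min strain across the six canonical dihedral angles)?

4.2 kcal/mol

OCH3 at 0° (eclipsed): Et(0°)/OCH3(0°) eclipsed 2.8; I(120°)/Br(120°) eclipsed 2.9; F(240°)/H(240°) eclipsed 1.2 → 6.9 kcal/mol.
OCH3 at 60° (staggered): Et(0°)/OCH3(60°) gauche 0.8; I(120°)/OCH3(60°) gauche 0.9; I(120°)/Br(180°) gauche 1.0; F(240°)/Br(180°) gauche 0.6 → 3.3 kcal/mol.
OCH3 at 120° (eclipsed): Et(0°)/H(0°) eclipsed 1.6; I(120°)/OCH3(120°) eclipsed 2.9; F(240°)/Br(240°) eclipsed 2.1 → 6.6 kcal/mol.
OCH3 at 180° (staggered): Et(0°)/Br(300°) gauche 0.8; I(120°)/OCH3(180°) gauche 0.9; F(240°)/OCH3(180°) gauche 0.4; F(240°)/Br(300°) gauche 0.6 → 2.7 kcal/mol.
OCH3 at 240° (eclipsed): Et(0°)/Br(0°) eclipsed 2.9; I(120°)/H(120°) eclipsed 1.9; F(240°)/OCH3(240°) eclipsed 1.6 → 6.4 kcal/mol.
OCH3 at 300° (staggered): Et(0°)/OCH3(300°) gauche 0.8; Et(0°)/Br(60°) gauche 0.8; I(120°)/Br(60°) gauche 1.0; F(240°)/OCH3(300°) gauche 0.4 → 3.0 kcal/mol.
Max at 0° (6.9 kcal/mol), min at 180° (2.7 kcal/mol); barrier = 4.2 kcal/mol.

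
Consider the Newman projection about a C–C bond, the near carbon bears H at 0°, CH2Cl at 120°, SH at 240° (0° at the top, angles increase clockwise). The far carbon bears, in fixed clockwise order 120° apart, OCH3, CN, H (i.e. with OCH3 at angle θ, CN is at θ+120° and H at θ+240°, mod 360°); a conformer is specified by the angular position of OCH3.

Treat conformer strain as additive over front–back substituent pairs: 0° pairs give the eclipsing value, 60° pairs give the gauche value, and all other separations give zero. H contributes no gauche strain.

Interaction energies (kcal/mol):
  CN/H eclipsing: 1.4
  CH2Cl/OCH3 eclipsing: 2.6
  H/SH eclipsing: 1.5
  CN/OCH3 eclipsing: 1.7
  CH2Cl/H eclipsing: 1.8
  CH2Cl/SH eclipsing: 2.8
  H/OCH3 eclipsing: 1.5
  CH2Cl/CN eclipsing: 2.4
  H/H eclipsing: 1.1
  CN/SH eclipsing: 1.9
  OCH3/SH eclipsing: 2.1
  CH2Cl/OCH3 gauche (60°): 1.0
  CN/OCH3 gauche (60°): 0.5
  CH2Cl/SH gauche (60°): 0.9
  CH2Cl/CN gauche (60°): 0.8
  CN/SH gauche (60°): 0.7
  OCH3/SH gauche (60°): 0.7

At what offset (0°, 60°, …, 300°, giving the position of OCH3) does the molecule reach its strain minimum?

OCH3 at 0° is eclipsed. H at 0° is eclipsed with OCH3 at 0° (1.5); CH2Cl at 120° is eclipsed with CN at 120° (2.4); SH at 240° is eclipsed with H at 240° (1.5). Total 5.4 kcal/mol.
OCH3 at 60° is staggered. CH2Cl at 120° is gauche with OCH3 at 60° (1.0); CH2Cl at 120° is gauche with CN at 180° (0.8); SH at 240° is gauche with CN at 180° (0.7). Total 2.5 kcal/mol.
OCH3 at 120° is eclipsed. H at 0° is eclipsed with H at 0° (1.1); CH2Cl at 120° is eclipsed with OCH3 at 120° (2.6); SH at 240° is eclipsed with CN at 240° (1.9). Total 5.6 kcal/mol.
OCH3 at 180° is staggered. CH2Cl at 120° is gauche with OCH3 at 180° (1.0); SH at 240° is gauche with OCH3 at 180° (0.7); SH at 240° is gauche with CN at 300° (0.7). Total 2.4 kcal/mol.
OCH3 at 240° is eclipsed. H at 0° is eclipsed with CN at 0° (1.4); CH2Cl at 120° is eclipsed with H at 120° (1.8); SH at 240° is eclipsed with OCH3 at 240° (2.1). Total 5.3 kcal/mol.
OCH3 at 300° is staggered. CH2Cl at 120° is gauche with CN at 60° (0.8); SH at 240° is gauche with OCH3 at 300° (0.7). Total 1.5 kcal/mol.
The minimum (1.5 kcal/mol) occurs with OCH3 at 300°.

300°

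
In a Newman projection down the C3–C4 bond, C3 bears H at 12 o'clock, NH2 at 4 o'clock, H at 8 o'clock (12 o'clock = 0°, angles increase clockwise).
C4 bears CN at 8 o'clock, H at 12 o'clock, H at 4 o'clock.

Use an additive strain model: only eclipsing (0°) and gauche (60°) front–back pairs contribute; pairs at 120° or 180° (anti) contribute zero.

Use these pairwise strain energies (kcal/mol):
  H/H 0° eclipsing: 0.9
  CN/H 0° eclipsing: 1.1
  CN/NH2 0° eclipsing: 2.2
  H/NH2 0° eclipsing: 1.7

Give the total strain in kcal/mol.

3.7 kcal/mol

This conformer (eclipsed): H(0°)/H(0°) eclipsed 0.9; NH2(120°)/H(120°) eclipsed 1.7; H(240°)/CN(240°) eclipsed 1.1 → 3.7 kcal/mol.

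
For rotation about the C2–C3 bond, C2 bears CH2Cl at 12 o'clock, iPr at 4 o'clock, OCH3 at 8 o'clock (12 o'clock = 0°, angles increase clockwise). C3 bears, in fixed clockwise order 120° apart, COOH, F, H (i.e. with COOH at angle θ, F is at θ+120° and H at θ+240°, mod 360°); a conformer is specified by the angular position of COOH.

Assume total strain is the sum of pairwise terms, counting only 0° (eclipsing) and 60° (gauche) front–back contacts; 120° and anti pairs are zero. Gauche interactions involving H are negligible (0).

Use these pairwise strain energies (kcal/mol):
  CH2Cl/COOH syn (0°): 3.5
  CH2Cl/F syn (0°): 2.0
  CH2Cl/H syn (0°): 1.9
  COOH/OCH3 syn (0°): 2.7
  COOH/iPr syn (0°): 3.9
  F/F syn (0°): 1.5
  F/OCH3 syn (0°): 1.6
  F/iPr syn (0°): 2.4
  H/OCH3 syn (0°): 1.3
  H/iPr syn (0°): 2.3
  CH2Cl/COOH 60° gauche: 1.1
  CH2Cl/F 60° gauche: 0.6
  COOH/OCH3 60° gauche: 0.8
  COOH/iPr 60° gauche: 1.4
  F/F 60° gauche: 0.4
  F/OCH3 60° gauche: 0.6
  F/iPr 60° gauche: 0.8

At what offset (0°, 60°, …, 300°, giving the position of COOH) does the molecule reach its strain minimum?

COOH at 0° (eclipsed): CH2Cl–COOH eclipsed, iPr–F eclipsed, OCH3–H eclipsed; 3.5 + 2.4 + 1.3 = 7.2 kcal/mol.
COOH at 60° (staggered): CH2Cl–COOH gauche, iPr–COOH gauche, iPr–F gauche, OCH3–F gauche; 1.1 + 1.4 + 0.8 + 0.6 = 3.9 kcal/mol.
COOH at 120° (eclipsed): CH2Cl–H eclipsed, iPr–COOH eclipsed, OCH3–F eclipsed; 1.9 + 3.9 + 1.6 = 7.4 kcal/mol.
COOH at 180° (staggered): CH2Cl–F gauche, iPr–COOH gauche, OCH3–COOH gauche, OCH3–F gauche; 0.6 + 1.4 + 0.8 + 0.6 = 3.4 kcal/mol.
COOH at 240° (eclipsed): CH2Cl–F eclipsed, iPr–H eclipsed, OCH3–COOH eclipsed; 2.0 + 2.3 + 2.7 = 7.0 kcal/mol.
COOH at 300° (staggered): CH2Cl–COOH gauche, CH2Cl–F gauche, iPr–F gauche, OCH3–COOH gauche; 1.1 + 0.6 + 0.8 + 0.8 = 3.3 kcal/mol.
The minimum (3.3 kcal/mol) occurs with COOH at 300°.

300°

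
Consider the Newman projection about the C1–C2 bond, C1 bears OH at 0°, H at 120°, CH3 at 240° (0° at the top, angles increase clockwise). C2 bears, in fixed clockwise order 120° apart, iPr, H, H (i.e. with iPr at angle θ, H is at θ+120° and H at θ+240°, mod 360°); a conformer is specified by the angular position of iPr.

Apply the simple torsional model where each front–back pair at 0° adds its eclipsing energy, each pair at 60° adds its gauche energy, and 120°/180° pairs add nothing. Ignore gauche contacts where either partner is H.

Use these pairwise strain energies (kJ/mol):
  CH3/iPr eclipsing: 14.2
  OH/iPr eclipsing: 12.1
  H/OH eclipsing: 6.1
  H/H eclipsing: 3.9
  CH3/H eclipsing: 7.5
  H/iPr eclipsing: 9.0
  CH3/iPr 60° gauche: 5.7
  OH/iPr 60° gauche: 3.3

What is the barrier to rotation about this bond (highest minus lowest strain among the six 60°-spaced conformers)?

iPr at 0° is eclipsed. OH at 0° is eclipsed with iPr at 0° (12.1); H at 120° is eclipsed with H at 120° (3.9); CH3 at 240° is eclipsed with H at 240° (7.5). Total 23.5 kJ/mol.
iPr at 60° is staggered. OH at 0° is gauche with iPr at 60° (3.3). Total 3.3 kJ/mol.
iPr at 120° is eclipsed. OH at 0° is eclipsed with H at 0° (6.1); H at 120° is eclipsed with iPr at 120° (9.0); CH3 at 240° is eclipsed with H at 240° (7.5). Total 22.6 kJ/mol.
iPr at 180° is staggered. CH3 at 240° is gauche with iPr at 180° (5.7). Total 5.7 kJ/mol.
iPr at 240° is eclipsed. OH at 0° is eclipsed with H at 0° (6.1); H at 120° is eclipsed with H at 120° (3.9); CH3 at 240° is eclipsed with iPr at 240° (14.2). Total 24.2 kJ/mol.
iPr at 300° is staggered. OH at 0° is gauche with iPr at 300° (3.3); CH3 at 240° is gauche with iPr at 300° (5.7). Total 9.0 kJ/mol.
Max at 240° (24.2 kJ/mol), min at 60° (3.3 kJ/mol); barrier = 20.9 kJ/mol.

20.9 kJ/mol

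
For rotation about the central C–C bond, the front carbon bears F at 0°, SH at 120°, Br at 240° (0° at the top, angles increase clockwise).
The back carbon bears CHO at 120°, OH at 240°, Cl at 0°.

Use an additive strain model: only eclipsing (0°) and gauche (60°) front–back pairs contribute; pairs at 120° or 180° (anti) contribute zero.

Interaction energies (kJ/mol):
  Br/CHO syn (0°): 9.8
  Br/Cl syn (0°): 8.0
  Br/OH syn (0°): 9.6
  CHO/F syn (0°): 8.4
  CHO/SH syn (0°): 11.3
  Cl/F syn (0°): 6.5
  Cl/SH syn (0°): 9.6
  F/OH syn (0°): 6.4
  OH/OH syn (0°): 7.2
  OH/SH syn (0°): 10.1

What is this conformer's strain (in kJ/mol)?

27.4 kJ/mol

This conformer (eclipsed): F(0°)/Cl(0°) eclipsed 6.5; SH(120°)/CHO(120°) eclipsed 11.3; Br(240°)/OH(240°) eclipsed 9.6 → 27.4 kJ/mol.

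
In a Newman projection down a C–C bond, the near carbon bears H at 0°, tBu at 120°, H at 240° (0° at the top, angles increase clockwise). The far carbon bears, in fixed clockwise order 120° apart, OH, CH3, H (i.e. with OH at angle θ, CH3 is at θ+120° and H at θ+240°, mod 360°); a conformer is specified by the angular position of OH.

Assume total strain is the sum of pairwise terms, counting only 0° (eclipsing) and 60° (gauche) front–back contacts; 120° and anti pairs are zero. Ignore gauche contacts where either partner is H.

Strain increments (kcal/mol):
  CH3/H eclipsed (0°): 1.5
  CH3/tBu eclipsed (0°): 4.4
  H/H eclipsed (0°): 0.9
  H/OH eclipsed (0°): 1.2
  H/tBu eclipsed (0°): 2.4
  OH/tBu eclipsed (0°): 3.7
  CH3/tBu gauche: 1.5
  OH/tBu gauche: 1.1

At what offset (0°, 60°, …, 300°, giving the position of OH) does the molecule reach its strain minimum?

OH at 0° is eclipsed. H at 0° is eclipsed with OH at 0° (1.2); tBu at 120° is eclipsed with CH3 at 120° (4.4); H at 240° is eclipsed with H at 240° (0.9). Total 6.5 kcal/mol.
OH at 60° is staggered. tBu at 120° is gauche with OH at 60° (1.1); tBu at 120° is gauche with CH3 at 180° (1.5). Total 2.6 kcal/mol.
OH at 120° is eclipsed. H at 0° is eclipsed with H at 0° (0.9); tBu at 120° is eclipsed with OH at 120° (3.7); H at 240° is eclipsed with CH3 at 240° (1.5). Total 6.1 kcal/mol.
OH at 180° is staggered. tBu at 120° is gauche with OH at 180° (1.1). Total 1.1 kcal/mol.
OH at 240° is eclipsed. H at 0° is eclipsed with CH3 at 0° (1.5); tBu at 120° is eclipsed with H at 120° (2.4); H at 240° is eclipsed with OH at 240° (1.2). Total 5.1 kcal/mol.
OH at 300° is staggered. tBu at 120° is gauche with CH3 at 60° (1.5). Total 1.5 kcal/mol.
The minimum (1.1 kcal/mol) occurs with OH at 180°.

180°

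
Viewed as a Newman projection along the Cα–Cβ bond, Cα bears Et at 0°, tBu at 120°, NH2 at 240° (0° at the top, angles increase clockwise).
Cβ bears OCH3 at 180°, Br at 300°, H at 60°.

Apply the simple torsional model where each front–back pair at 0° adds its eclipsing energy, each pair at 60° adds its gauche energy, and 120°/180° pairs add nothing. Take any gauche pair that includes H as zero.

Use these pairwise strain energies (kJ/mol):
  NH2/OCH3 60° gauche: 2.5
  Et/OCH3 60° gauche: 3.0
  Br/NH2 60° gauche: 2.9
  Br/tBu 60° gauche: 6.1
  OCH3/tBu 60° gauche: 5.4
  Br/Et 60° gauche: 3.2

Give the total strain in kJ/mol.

14.0 kJ/mol

This conformer (staggered): Et(0°)/Br(300°) gauche 3.2; tBu(120°)/OCH3(180°) gauche 5.4; NH2(240°)/OCH3(180°) gauche 2.5; NH2(240°)/Br(300°) gauche 2.9 → 14.0 kJ/mol.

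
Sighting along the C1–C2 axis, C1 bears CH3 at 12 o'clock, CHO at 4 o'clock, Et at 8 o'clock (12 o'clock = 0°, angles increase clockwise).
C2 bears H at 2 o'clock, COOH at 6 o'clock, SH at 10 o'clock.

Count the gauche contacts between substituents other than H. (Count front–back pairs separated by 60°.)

Non-H gauche pairs: CH3(0°)/SH(300°); CHO(120°)/COOH(180°); Et(240°)/COOH(180°); Et(240°)/SH(300°) — 4 interactions.

4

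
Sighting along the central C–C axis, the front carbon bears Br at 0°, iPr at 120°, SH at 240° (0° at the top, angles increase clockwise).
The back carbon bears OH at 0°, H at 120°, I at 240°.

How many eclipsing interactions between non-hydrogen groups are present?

2

Non-H eclipsing pairs: Br(0°)/OH(0°); SH(240°)/I(240°) — 2 interactions.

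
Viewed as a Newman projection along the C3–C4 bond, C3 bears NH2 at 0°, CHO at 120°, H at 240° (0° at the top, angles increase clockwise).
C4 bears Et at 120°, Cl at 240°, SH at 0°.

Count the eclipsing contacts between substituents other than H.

Non-H eclipsing pairs: NH2(0°)/SH(0°); CHO(120°)/Et(120°) — 2 interactions.

2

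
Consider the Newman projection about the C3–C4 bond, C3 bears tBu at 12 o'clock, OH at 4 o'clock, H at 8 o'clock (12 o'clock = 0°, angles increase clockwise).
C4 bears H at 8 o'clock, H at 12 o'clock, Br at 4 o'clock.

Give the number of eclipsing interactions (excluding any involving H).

Non-H eclipsing pairs: OH(120°)/Br(120°) — 1 interaction.

1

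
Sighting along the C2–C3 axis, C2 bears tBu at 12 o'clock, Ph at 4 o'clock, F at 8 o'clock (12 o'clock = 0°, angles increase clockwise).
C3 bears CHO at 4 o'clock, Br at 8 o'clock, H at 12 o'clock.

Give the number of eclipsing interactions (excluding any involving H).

2

Non-H eclipsing pairs: Ph(120°)/CHO(120°); F(240°)/Br(240°) — 2 interactions.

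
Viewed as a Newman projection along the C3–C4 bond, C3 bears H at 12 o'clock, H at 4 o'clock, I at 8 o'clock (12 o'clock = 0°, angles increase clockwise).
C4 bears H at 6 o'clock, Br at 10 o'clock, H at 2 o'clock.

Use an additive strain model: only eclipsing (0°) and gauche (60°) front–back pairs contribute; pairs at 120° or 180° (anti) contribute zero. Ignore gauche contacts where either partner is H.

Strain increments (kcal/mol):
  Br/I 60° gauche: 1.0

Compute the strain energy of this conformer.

1.0 kcal/mol

This conformer (staggered): I(240°)/Br(300°) gauche 1.0 → 1.0 kcal/mol.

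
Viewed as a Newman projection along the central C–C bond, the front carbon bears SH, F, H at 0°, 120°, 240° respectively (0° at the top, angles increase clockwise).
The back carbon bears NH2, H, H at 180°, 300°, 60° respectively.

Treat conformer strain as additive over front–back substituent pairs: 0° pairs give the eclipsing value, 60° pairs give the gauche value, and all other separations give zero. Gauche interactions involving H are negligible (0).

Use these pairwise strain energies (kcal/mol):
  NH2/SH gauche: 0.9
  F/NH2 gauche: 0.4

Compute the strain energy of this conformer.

0.4 kcal/mol

This conformer (staggered): F(120°)/NH2(180°) gauche 0.4 → 0.4 kcal/mol.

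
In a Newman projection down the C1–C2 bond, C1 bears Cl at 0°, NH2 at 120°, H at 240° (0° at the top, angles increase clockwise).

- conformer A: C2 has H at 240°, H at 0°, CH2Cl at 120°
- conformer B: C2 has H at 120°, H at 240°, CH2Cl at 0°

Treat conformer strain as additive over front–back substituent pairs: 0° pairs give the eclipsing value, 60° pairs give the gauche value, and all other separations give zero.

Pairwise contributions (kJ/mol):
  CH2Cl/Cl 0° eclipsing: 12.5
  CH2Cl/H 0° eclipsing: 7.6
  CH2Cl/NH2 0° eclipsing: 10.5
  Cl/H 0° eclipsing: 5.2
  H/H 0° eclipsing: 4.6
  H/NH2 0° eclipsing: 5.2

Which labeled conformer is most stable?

A is eclipsed. Cl at 0° is eclipsed with H at 0° (5.2); NH2 at 120° is eclipsed with CH2Cl at 120° (10.5); H at 240° is eclipsed with H at 240° (4.6). Total 20.3 kJ/mol.
B is eclipsed. Cl at 0° is eclipsed with CH2Cl at 0° (12.5); NH2 at 120° is eclipsed with H at 120° (5.2); H at 240° is eclipsed with H at 240° (4.6). Total 22.3 kJ/mol.
A has the lowest total (20.3 kJ/mol).

A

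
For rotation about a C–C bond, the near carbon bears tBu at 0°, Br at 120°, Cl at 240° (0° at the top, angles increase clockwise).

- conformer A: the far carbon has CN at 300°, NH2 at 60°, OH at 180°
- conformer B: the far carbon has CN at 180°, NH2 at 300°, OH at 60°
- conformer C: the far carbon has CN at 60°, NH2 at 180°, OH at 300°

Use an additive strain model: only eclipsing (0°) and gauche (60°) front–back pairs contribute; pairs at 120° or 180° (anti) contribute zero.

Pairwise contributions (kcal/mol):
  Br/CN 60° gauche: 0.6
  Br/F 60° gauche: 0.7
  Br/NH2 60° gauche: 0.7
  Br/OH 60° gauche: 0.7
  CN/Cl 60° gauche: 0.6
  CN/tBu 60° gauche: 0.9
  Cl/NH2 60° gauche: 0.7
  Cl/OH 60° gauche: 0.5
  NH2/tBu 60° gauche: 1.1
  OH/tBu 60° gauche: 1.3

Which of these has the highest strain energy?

B

A (staggered): tBu–CN gauche, tBu–NH2 gauche, Br–NH2 gauche, Br–OH gauche, Cl–CN gauche, Cl–OH gauche; 0.9 + 1.1 + 0.7 + 0.7 + 0.6 + 0.5 = 4.5 kcal/mol.
B (staggered): tBu–NH2 gauche, tBu–OH gauche, Br–CN gauche, Br–OH gauche, Cl–CN gauche, Cl–NH2 gauche; 1.1 + 1.3 + 0.6 + 0.7 + 0.6 + 0.7 = 5.0 kcal/mol.
C (staggered): tBu–CN gauche, tBu–OH gauche, Br–CN gauche, Br–NH2 gauche, Cl–NH2 gauche, Cl–OH gauche; 0.9 + 1.3 + 0.6 + 0.7 + 0.7 + 0.5 = 4.7 kcal/mol.
B has the highest total (5.0 kcal/mol).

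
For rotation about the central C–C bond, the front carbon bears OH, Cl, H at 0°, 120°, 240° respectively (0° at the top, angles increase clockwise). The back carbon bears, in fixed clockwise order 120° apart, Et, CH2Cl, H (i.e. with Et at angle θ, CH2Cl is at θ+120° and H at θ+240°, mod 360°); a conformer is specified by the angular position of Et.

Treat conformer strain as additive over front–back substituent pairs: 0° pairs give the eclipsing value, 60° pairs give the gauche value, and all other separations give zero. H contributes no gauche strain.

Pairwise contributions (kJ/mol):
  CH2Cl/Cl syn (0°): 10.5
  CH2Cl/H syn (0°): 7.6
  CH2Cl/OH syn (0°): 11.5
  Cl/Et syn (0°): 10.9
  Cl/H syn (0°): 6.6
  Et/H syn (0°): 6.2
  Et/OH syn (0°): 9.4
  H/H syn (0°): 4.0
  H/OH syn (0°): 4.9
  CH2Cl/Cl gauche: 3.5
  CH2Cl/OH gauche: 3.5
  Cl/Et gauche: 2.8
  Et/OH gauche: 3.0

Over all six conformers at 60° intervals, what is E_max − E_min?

Et at 0° (eclipsed): OH–Et eclipsed, Cl–CH2Cl eclipsed, H–H eclipsed; 9.4 + 10.5 + 4.0 = 23.9 kJ/mol.
Et at 60° (staggered): OH–Et gauche, Cl–Et gauche, Cl–CH2Cl gauche; 3.0 + 2.8 + 3.5 = 9.3 kJ/mol.
Et at 120° (eclipsed): OH–H eclipsed, Cl–Et eclipsed, H–CH2Cl eclipsed; 4.9 + 10.9 + 7.6 = 23.4 kJ/mol.
Et at 180° (staggered): OH–CH2Cl gauche, Cl–Et gauche; 3.5 + 2.8 = 6.3 kJ/mol.
Et at 240° (eclipsed): OH–CH2Cl eclipsed, Cl–H eclipsed, H–Et eclipsed; 11.5 + 6.6 + 6.2 = 24.3 kJ/mol.
Et at 300° (staggered): OH–Et gauche, OH–CH2Cl gauche, Cl–CH2Cl gauche; 3.0 + 3.5 + 3.5 = 10.0 kJ/mol.
Max at 240° (24.3 kJ/mol), min at 180° (6.3 kJ/mol); barrier = 18.0 kJ/mol.

18.0 kJ/mol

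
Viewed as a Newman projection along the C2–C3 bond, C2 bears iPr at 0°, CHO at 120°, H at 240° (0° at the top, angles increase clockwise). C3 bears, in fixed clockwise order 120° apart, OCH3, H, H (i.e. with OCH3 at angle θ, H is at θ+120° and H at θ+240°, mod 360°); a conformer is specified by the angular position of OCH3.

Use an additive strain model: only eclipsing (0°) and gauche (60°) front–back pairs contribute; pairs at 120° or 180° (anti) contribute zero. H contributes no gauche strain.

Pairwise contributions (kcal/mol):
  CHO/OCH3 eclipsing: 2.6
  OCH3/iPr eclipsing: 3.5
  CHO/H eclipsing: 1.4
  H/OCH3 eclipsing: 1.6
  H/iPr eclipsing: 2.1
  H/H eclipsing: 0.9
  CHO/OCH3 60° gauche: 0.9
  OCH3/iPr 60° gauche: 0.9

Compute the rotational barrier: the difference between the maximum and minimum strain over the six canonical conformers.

4.9 kcal/mol

OCH3 at 0° (eclipsed): iPr(0°)/OCH3(0°) eclipsed 3.5; CHO(120°)/H(120°) eclipsed 1.4; H(240°)/H(240°) eclipsed 0.9 → 5.8 kcal/mol.
OCH3 at 60° (staggered): iPr(0°)/OCH3(60°) gauche 0.9; CHO(120°)/OCH3(60°) gauche 0.9 → 1.8 kcal/mol.
OCH3 at 120° (eclipsed): iPr(0°)/H(0°) eclipsed 2.1; CHO(120°)/OCH3(120°) eclipsed 2.6; H(240°)/H(240°) eclipsed 0.9 → 5.6 kcal/mol.
OCH3 at 180° (staggered): CHO(120°)/OCH3(180°) gauche 0.9 → 0.9 kcal/mol.
OCH3 at 240° (eclipsed): iPr(0°)/H(0°) eclipsed 2.1; CHO(120°)/H(120°) eclipsed 1.4; H(240°)/OCH3(240°) eclipsed 1.6 → 5.1 kcal/mol.
OCH3 at 300° (staggered): iPr(0°)/OCH3(300°) gauche 0.9 → 0.9 kcal/mol.
Max at 0° (5.8 kcal/mol), min at 180° (0.9 kcal/mol); barrier = 4.9 kcal/mol.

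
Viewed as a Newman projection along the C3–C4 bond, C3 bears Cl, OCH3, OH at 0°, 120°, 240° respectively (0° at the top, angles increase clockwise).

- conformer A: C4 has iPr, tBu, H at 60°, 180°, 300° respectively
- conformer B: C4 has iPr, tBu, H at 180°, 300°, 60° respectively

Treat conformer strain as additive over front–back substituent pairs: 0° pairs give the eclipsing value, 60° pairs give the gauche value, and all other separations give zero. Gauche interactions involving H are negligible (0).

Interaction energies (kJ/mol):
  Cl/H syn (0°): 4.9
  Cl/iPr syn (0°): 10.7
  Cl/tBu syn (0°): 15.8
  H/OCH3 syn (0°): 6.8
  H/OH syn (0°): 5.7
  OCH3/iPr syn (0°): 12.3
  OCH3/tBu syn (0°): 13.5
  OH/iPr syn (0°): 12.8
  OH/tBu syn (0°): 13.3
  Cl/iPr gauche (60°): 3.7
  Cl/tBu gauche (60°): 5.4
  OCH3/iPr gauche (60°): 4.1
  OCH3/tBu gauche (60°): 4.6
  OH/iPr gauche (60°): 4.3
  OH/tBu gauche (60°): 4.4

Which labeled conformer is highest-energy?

A (staggered): Cl–iPr gauche, OCH3–iPr gauche, OCH3–tBu gauche, OH–tBu gauche; 3.7 + 4.1 + 4.6 + 4.4 = 16.8 kJ/mol.
B (staggered): Cl–tBu gauche, OCH3–iPr gauche, OH–iPr gauche, OH–tBu gauche; 5.4 + 4.1 + 4.3 + 4.4 = 18.2 kJ/mol.
B has the highest total (18.2 kJ/mol).

B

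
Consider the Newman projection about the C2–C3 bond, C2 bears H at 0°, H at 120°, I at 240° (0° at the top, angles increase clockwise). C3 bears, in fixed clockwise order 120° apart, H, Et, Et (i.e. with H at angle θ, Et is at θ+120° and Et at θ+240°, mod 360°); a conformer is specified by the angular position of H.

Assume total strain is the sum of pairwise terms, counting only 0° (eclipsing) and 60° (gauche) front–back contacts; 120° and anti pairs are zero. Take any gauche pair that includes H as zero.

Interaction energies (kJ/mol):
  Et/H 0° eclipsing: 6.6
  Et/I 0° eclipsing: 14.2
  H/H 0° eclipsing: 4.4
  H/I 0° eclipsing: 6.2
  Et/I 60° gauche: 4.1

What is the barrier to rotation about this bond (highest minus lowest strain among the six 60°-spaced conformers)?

H at 0° is eclipsed. H at 0° is eclipsed with H at 0° (4.4); H at 120° is eclipsed with Et at 120° (6.6); I at 240° is eclipsed with Et at 240° (14.2). Total 25.2 kJ/mol.
H at 60° is staggered. I at 240° is gauche with Et at 180° (4.1); I at 240° is gauche with Et at 300° (4.1). Total 8.2 kJ/mol.
H at 120° is eclipsed. H at 0° is eclipsed with Et at 0° (6.6); H at 120° is eclipsed with H at 120° (4.4); I at 240° is eclipsed with Et at 240° (14.2). Total 25.2 kJ/mol.
H at 180° is staggered. I at 240° is gauche with Et at 300° (4.1). Total 4.1 kJ/mol.
H at 240° is eclipsed. H at 0° is eclipsed with Et at 0° (6.6); H at 120° is eclipsed with Et at 120° (6.6); I at 240° is eclipsed with H at 240° (6.2). Total 19.4 kJ/mol.
H at 300° is staggered. I at 240° is gauche with Et at 180° (4.1). Total 4.1 kJ/mol.
Max at 0° (25.2 kJ/mol), min at 180° (4.1 kJ/mol); barrier = 21.1 kJ/mol.

21.1 kJ/mol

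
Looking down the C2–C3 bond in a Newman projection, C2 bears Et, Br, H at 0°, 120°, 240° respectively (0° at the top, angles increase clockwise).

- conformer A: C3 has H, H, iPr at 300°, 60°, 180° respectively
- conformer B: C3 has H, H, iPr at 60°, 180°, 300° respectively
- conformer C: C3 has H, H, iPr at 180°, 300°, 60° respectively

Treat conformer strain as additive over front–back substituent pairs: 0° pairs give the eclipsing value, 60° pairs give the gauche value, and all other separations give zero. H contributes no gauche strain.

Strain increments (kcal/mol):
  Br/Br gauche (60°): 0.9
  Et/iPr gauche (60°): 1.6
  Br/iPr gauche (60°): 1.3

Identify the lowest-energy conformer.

A

A (staggered): Br(120°)/iPr(180°) gauche 1.3 → 1.3 kcal/mol.
B (staggered): Et(0°)/iPr(300°) gauche 1.6 → 1.6 kcal/mol.
C (staggered): Et(0°)/iPr(60°) gauche 1.6; Br(120°)/iPr(60°) gauche 1.3 → 2.9 kcal/mol.
A has the lowest total (1.3 kcal/mol).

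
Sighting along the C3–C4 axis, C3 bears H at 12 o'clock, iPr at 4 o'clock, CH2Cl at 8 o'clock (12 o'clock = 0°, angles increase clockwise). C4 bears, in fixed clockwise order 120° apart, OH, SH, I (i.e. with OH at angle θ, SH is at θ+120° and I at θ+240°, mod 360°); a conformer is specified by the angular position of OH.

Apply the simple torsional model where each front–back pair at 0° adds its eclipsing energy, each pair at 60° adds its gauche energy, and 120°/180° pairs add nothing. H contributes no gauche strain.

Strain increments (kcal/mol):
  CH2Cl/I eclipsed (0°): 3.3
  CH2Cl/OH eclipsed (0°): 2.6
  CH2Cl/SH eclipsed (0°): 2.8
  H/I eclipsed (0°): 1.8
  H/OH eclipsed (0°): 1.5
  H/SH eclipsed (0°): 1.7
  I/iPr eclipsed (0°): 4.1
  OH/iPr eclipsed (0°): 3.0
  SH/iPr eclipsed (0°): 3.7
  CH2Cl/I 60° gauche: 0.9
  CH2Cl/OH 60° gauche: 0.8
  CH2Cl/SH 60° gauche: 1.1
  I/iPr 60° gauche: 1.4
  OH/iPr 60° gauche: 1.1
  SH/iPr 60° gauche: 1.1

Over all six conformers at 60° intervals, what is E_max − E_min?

4.3 kcal/mol

OH at 0° (eclipsed): H(0°)/OH(0°) eclipsed 1.5; iPr(120°)/SH(120°) eclipsed 3.7; CH2Cl(240°)/I(240°) eclipsed 3.3 → 8.5 kcal/mol.
OH at 60° (staggered): iPr(120°)/OH(60°) gauche 1.1; iPr(120°)/SH(180°) gauche 1.1; CH2Cl(240°)/SH(180°) gauche 1.1; CH2Cl(240°)/I(300°) gauche 0.9 → 4.2 kcal/mol.
OH at 120° (eclipsed): H(0°)/I(0°) eclipsed 1.8; iPr(120°)/OH(120°) eclipsed 3.0; CH2Cl(240°)/SH(240°) eclipsed 2.8 → 7.6 kcal/mol.
OH at 180° (staggered): iPr(120°)/OH(180°) gauche 1.1; iPr(120°)/I(60°) gauche 1.4; CH2Cl(240°)/OH(180°) gauche 0.8; CH2Cl(240°)/SH(300°) gauche 1.1 → 4.4 kcal/mol.
OH at 240° (eclipsed): H(0°)/SH(0°) eclipsed 1.7; iPr(120°)/I(120°) eclipsed 4.1; CH2Cl(240°)/OH(240°) eclipsed 2.6 → 8.4 kcal/mol.
OH at 300° (staggered): iPr(120°)/SH(60°) gauche 1.1; iPr(120°)/I(180°) gauche 1.4; CH2Cl(240°)/OH(300°) gauche 0.8; CH2Cl(240°)/I(180°) gauche 0.9 → 4.2 kcal/mol.
Max at 0° (8.5 kcal/mol), min at 60° (4.2 kcal/mol); barrier = 4.3 kcal/mol.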